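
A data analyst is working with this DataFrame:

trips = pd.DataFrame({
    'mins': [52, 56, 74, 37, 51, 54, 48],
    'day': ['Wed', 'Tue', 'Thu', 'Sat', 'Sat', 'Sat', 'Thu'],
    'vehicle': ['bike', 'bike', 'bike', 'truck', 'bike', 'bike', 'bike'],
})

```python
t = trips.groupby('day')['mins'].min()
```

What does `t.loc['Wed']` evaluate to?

52

group by day, min of mins:
day
Sat    37
Thu    48
Tue    56
Wed    52
Name: mins, dtype: int64
Finally, value at index 'Wed' = 52.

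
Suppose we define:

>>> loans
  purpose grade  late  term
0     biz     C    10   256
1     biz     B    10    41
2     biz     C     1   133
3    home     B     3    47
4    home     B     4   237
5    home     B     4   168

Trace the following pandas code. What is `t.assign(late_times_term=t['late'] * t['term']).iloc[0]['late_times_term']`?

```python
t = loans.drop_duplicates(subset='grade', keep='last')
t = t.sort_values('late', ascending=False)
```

672

drop duplicate grade (keep=last):
  purpose grade  late  term
2     biz     C     1   133
5    home     B     4   168
sort by late descending:
  purpose grade  late  term
5    home     B     4   168
2     biz     C     1   133
add column late_times_term = t['late'] * t['term']:
  purpose grade  late  term  late_times_term
5    home     B     4   168              672
2     biz     C     1   133              133
Taking the value at position 0, column 'late_times_term' gives 672.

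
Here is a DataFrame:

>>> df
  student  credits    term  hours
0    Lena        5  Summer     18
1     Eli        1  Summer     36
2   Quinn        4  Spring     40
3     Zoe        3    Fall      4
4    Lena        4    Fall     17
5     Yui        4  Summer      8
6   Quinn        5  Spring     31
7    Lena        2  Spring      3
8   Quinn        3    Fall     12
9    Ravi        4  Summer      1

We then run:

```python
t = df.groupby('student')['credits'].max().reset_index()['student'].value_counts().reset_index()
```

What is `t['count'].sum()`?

group by student, max of credits:
student
Eli      1
Lena     5
Quinn    5
Ravi     4
Yui      4
Zoe      3
Name: credits, dtype: int64
reset_index():
  student  credits
0     Eli        1
1    Lena        5
2   Quinn        5
3    Ravi        4
4     Yui        4
5     Zoe        3
value_counts of student:
student
Eli      1
Lena     1
Quinn    1
Ravi     1
Yui      1
Zoe      1
Name: count, dtype: int64
reset_index():
  student  count
0     Eli      1
1    Lena      1
2   Quinn      1
3    Ravi      1
4     Yui      1
5     Zoe      1
sum of column 'count' → 6

6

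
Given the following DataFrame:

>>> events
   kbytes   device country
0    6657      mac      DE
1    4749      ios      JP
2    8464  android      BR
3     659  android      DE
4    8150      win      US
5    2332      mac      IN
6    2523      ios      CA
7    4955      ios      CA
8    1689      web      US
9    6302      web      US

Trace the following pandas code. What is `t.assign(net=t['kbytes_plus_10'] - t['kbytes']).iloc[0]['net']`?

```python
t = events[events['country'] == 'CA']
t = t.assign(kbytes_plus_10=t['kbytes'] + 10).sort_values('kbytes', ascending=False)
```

filter rows where country == 'CA':
   kbytes device country
6    2523    ios      CA
7    4955    ios      CA
add column kbytes_plus_10 = t['kbytes'] + 10:
   kbytes device country  kbytes_plus_10
6    2523    ios      CA            2533
7    4955    ios      CA            4965
sort by kbytes descending:
   kbytes device country  kbytes_plus_10
7    4955    ios      CA            4965
6    2523    ios      CA            2533
add column net = t['kbytes_plus_10'] - t['kbytes']:
   kbytes device country  kbytes_plus_10  net
7    4955    ios      CA            4965   10
6    2523    ios      CA            2533   10
value at position 0, column 'net' → 10

10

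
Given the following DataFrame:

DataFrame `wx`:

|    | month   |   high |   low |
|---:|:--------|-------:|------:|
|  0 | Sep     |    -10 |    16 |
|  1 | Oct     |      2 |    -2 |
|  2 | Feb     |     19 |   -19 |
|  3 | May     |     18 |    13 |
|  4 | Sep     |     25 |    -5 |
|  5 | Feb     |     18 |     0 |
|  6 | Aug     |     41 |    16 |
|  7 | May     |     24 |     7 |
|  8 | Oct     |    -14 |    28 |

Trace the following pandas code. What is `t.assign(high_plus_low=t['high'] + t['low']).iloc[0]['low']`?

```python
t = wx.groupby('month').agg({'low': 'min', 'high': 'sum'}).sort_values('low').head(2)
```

-19

group by month: min(low), sum(high):
       low  high
month           
Aug     16    41
Feb    -19    37
May      7    42
Oct     -2   -12
Sep     -5    15
sort by low:
       low  high
month           
Feb    -19    37
Sep     -5    15
Oct     -2   -12
May      7    42
Aug     16    41
take first 2 rows:
       low  high
month           
Feb    -19    37
Sep     -5    15
add column high_plus_low = t['high'] + t['low']:
       low  high  high_plus_low
month                          
Feb    -19    37             18
Sep     -5    15             10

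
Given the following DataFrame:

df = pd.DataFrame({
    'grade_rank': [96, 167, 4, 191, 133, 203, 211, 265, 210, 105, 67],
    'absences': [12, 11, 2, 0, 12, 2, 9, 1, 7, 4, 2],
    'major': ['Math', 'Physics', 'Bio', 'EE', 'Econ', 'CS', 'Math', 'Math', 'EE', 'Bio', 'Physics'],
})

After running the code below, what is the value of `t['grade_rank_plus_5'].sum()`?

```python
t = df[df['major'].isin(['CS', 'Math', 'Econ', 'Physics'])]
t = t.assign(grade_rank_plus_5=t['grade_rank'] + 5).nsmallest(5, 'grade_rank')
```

691

filter rows where major in ['CS', 'Math', 'Econ', 'Physics']:
    grade_rank  absences    major
0           96        12     Math
1          167        11  Physics
4          133        12     Econ
5          203         2       CS
6          211         9     Math
7          265         1     Math
10          67         2  Physics
add column grade_rank_plus_5 = t['grade_rank'] + 5:
    grade_rank  absences    major  grade_rank_plus_5
0           96        12     Math                101
1          167        11  Physics                172
4          133        12     Econ                138
5          203         2       CS                208
6          211         9     Math                216
7          265         1     Math                270
10          67         2  Physics                 72
take 5 rows with smallest grade_rank:
    grade_rank  absences    major  grade_rank_plus_5
10          67         2  Physics                 72
0           96        12     Math                101
4          133        12     Econ                138
1          167        11  Physics                172
5          203         2       CS                208
Taking the sum of column 'grade_rank_plus_5' gives 691.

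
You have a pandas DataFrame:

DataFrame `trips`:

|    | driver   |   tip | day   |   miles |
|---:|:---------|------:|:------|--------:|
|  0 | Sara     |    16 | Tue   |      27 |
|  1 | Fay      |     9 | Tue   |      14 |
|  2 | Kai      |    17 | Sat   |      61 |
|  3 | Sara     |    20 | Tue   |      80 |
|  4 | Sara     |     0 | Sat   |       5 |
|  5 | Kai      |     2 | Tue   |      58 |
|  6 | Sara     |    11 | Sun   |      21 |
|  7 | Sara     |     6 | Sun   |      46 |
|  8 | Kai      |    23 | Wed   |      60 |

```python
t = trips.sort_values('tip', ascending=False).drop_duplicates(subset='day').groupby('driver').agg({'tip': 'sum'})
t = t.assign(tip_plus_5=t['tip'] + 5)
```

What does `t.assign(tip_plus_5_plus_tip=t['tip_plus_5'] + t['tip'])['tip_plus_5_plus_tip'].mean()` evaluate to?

sort by tip descending:
  driver  tip  day  miles
8    Kai   23  Wed     60
3   Sara   20  Tue     80
2    Kai   17  Sat     61
0   Sara   16  Tue     27
6   Sara   11  Sun     21
1    Fay    9  Tue     14
7   Sara    6  Sun     46
5    Kai    2  Tue     58
4   Sara    0  Sat      5
drop duplicate day (keep=first):
  driver  tip  day  miles
8    Kai   23  Wed     60
3   Sara   20  Tue     80
2    Kai   17  Sat     61
6   Sara   11  Sun     21
group by driver, sum of tip:
        tip
driver     
Kai      40
Sara     31
add column tip_plus_5 = t['tip'] + 5:
        tip  tip_plus_5
driver                 
Kai      40          45
Sara     31          36
add column tip_plus_5_plus_tip = t['tip_plus_5'] + t['tip']:
        tip  tip_plus_5  tip_plus_5_plus_tip
driver                                      
Kai      40          45                   85
Sara     31          36                   67

76.0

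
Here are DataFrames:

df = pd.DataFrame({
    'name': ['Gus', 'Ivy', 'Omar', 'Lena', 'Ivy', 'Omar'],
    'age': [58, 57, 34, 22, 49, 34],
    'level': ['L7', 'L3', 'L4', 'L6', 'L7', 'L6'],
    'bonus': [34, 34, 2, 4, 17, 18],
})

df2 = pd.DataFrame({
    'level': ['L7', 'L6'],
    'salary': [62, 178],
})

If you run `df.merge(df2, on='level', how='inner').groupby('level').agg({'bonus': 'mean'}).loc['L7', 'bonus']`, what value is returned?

merge on 'level' (how='inner') → 4 rows:
   name  age level  bonus  salary
0   Gus   58    L7     34      62
1  Lena   22    L6      4     178
2   Ivy   49    L7     17      62
3  Omar   34    L6     18     178
group by level, mean of bonus:
       bonus
level       
L6      11.0
L7      25.5

25.5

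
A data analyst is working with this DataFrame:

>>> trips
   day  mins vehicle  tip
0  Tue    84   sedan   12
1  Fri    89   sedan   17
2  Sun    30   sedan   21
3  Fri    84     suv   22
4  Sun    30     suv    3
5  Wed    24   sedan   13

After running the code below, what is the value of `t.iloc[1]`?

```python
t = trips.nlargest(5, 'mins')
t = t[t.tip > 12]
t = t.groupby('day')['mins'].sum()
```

30

take 5 rows with largest mins:
   day  mins vehicle  tip
1  Fri    89   sedan   17
0  Tue    84   sedan   12
3  Fri    84     suv   22
2  Sun    30   sedan   21
4  Sun    30     suv    3
filter rows where tip > 12:
   day  mins vehicle  tip
1  Fri    89   sedan   17
3  Fri    84     suv   22
2  Sun    30   sedan   21
group by day, sum of mins:
day
Fri    173
Sun     30
Name: mins, dtype: int64
Taking the value at position 1 gives 30.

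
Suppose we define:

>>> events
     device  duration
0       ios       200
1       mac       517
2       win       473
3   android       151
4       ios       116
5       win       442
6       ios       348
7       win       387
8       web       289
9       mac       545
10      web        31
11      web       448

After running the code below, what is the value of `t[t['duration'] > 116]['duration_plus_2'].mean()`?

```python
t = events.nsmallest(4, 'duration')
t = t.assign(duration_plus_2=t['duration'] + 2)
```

177.5

take 4 rows with smallest duration:
     device  duration
10      web        31
4       ios       116
3   android       151
0       ios       200
add column duration_plus_2 = t['duration'] + 2:
     device  duration  duration_plus_2
10      web        31               33
4       ios       116              118
3   android       151              153
0       ios       200              202
filter rows where duration > 116:
    device  duration  duration_plus_2
3  android       151              153
0      ios       200              202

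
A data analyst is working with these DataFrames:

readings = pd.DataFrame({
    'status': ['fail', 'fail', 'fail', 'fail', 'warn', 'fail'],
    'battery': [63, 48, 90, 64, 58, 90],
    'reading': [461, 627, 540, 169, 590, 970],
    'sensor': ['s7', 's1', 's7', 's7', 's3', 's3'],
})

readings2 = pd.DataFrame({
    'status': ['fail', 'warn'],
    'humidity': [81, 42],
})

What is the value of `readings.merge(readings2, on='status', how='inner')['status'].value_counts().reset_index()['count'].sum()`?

6

merge on 'status' (how='inner') → 6 rows:
  status  battery  reading sensor  humidity
0   fail       63      461     s7        81
1   fail       48      627     s1        81
2   fail       90      540     s7        81
3   fail       64      169     s7        81
4   warn       58      590     s3        42
5   fail       90      970     s3        81
value_counts of status:
status
fail    5
warn    1
Name: count, dtype: int64
reset_index():
  status  count
0   fail      5
1   warn      1
Then the sum of column 'count': 6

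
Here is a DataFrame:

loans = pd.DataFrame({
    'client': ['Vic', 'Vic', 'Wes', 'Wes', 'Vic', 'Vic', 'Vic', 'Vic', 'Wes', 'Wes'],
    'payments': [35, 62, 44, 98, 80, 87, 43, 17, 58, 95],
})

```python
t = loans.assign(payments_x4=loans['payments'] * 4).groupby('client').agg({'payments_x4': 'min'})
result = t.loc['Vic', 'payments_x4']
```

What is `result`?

add column payments_x4 = loans['payments'] * 4:
  client  payments  payments_x4
0    Vic        35          140
1    Vic        62          248
2    Wes        44          176
3    Wes        98          392
4    Vic        80          320
5    Vic        87          348
6    Vic        43          172
7    Vic        17           68
8    Wes        58          232
9    Wes        95          380
group by client, min of payments_x4:
        payments_x4
client             
Vic              68
Wes             176
Hence 68.

68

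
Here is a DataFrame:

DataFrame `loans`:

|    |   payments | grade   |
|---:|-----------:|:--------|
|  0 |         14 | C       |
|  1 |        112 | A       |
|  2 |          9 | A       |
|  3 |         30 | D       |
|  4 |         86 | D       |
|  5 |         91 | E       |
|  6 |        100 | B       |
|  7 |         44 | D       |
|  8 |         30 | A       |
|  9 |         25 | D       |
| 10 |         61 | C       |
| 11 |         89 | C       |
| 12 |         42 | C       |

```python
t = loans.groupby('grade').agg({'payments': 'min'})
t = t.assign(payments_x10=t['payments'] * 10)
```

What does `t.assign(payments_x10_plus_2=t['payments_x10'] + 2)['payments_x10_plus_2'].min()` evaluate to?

92

group by grade, min of payments:
       payments
grade          
A             9
B           100
C            14
D            25
E            91
add column payments_x10 = t['payments'] * 10:
       payments  payments_x10
grade                        
A             9            90
B           100          1000
C            14           140
D            25           250
E            91           910
add column payments_x10_plus_2 = t['payments_x10'] + 2:
       payments  payments_x10  payments_x10_plus_2
grade                                             
A             9            90                   92
B           100          1000                 1002
C            14           140                  142
D            25           250                  252
E            91           910                  912
Then the min of column 'payments_x10_plus_2': 92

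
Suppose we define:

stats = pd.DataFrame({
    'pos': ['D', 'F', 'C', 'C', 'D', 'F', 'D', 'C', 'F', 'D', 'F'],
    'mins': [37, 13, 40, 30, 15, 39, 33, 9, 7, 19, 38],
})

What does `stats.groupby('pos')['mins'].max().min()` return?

group by pos, max of mins:
pos
C    40
D    37
F    39
Name: mins, dtype: int64
min of the resulting series → 37

37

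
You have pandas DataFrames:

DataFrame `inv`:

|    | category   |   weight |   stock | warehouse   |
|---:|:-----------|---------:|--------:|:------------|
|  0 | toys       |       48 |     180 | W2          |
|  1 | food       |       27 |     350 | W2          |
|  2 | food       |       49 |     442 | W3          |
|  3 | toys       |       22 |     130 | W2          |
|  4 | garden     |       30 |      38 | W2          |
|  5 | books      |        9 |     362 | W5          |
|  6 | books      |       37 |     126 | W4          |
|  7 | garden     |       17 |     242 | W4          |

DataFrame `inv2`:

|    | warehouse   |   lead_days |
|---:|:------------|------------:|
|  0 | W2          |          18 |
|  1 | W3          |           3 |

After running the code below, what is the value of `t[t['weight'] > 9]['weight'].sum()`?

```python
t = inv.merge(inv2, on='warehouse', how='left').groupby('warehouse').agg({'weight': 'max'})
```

merge on 'warehouse' (how='left') → 8 rows:
  category  weight  stock warehouse  lead_days
0     toys      48    180        W2       18.0
1     food      27    350        W2       18.0
2     food      49    442        W3        3.0
3     toys      22    130        W2       18.0
4   garden      30     38        W2       18.0
5    books       9    362        W5        NaN
6    books      37    126        W4        NaN
7   garden      17    242        W4        NaN
group by warehouse, max of weight:
           weight
warehouse        
W2             48
W3             49
W4             37
W5              9
filter rows where weight > 9:
           weight
warehouse        
W2             48
W3             49
W4             37
Hence 134.

134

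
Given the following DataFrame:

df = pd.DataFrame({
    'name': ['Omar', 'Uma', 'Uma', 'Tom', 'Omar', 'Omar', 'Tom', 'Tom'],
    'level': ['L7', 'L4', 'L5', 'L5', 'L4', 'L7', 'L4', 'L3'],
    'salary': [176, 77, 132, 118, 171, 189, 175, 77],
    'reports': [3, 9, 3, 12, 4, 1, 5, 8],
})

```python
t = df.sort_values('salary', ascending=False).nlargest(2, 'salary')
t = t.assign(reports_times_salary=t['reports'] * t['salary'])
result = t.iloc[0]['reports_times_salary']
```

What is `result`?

189

sort by salary descending:
   name level  salary  reports
5  Omar    L7     189        1
0  Omar    L7     176        3
6   Tom    L4     175        5
4  Omar    L4     171        4
2   Uma    L5     132        3
3   Tom    L5     118       12
1   Uma    L4      77        9
7   Tom    L3      77        8
take 2 rows with largest salary:
   name level  salary  reports
5  Omar    L7     189        1
0  Omar    L7     176        3
add column reports_times_salary = t['reports'] * t['salary']:
   name level  salary  reports  reports_times_salary
5  Omar    L7     189        1                   189
0  Omar    L7     176        3                   528
The value at position 0, column 'reports_times_salary' is 189.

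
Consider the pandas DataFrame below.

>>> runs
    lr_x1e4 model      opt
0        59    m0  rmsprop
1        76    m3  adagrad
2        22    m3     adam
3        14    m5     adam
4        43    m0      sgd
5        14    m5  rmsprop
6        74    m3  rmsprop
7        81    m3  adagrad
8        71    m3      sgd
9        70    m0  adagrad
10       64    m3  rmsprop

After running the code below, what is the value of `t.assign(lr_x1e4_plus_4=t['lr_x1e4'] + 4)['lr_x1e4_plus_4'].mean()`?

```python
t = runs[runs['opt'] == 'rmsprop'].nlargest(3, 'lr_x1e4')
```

filter rows where opt == 'rmsprop':
    lr_x1e4 model      opt
0        59    m0  rmsprop
5        14    m5  rmsprop
6        74    m3  rmsprop
10       64    m3  rmsprop
take 3 rows with largest lr_x1e4:
    lr_x1e4 model      opt
6        74    m3  rmsprop
10       64    m3  rmsprop
0        59    m0  rmsprop
add column lr_x1e4_plus_4 = t['lr_x1e4'] + 4:
    lr_x1e4 model      opt  lr_x1e4_plus_4
6        74    m3  rmsprop              78
10       64    m3  rmsprop              68
0        59    m0  rmsprop              63
So mean() = 69.6666666667.

69.6666666667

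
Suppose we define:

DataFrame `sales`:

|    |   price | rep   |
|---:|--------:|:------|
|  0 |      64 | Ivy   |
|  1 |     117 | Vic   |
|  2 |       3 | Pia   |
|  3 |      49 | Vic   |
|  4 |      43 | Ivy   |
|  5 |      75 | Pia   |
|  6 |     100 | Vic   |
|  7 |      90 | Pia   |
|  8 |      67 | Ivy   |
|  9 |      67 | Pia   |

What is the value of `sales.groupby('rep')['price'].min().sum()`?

group by rep, min of price:
rep
Ivy    43
Pia     3
Vic    49
Name: price, dtype: int64
Reading off the sum of the resulting series, we get 95.

95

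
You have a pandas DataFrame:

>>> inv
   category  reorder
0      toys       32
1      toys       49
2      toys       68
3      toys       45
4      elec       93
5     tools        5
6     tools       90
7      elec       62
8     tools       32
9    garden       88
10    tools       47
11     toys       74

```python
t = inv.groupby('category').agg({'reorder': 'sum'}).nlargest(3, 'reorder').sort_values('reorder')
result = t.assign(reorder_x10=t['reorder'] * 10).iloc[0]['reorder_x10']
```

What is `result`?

group by category, sum of reorder:
          reorder
category         
elec          155
garden         88
tools         174
toys          268
take 3 rows with largest reorder:
          reorder
category         
toys          268
tools         174
elec          155
sort by reorder:
          reorder
category         
elec          155
tools         174
toys          268
add column reorder_x10 = t['reorder'] * 10:
          reorder  reorder_x10
category                      
elec          155         1550
tools         174         1740
toys          268         2680

1550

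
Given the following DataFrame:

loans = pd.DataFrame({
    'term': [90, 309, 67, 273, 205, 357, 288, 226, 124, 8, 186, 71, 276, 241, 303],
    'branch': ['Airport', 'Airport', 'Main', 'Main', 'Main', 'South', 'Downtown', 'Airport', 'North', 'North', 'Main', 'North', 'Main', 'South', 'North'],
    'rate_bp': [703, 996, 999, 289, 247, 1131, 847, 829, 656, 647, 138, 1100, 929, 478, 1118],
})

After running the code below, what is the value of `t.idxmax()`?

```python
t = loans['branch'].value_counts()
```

value_counts of branch:
branch
Main        5
North       4
Airport     3
South       2
Downtown    1
Name: count, dtype: int64
Finally, label with the largest value = Main.

Main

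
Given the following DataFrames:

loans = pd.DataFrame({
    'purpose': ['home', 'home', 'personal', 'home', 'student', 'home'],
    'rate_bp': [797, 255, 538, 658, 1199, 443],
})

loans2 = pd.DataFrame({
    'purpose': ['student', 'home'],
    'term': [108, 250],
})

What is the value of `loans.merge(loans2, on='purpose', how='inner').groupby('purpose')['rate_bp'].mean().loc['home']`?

merge on 'purpose' (how='inner') → 5 rows:
   purpose  rate_bp  term
0     home      797   250
1     home      255   250
2     home      658   250
3  student     1199   108
4     home      443   250
group by purpose, mean of rate_bp:
purpose
home        538.25
student    1199.00
Name: rate_bp, dtype: float64
Reading off the value at index 'home', we get 538.25.

538.25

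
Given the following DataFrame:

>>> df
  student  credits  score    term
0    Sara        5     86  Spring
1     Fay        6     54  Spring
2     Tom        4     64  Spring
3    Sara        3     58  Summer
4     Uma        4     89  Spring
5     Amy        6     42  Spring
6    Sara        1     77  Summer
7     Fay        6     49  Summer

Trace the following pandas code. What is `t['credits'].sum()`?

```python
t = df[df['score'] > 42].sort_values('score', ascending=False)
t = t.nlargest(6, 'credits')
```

filter rows where score > 42:
  student  credits  score    term
0    Sara        5     86  Spring
1     Fay        6     54  Spring
2     Tom        4     64  Spring
3    Sara        3     58  Summer
4     Uma        4     89  Spring
6    Sara        1     77  Summer
7     Fay        6     49  Summer
sort by score descending:
  student  credits  score    term
4     Uma        4     89  Spring
0    Sara        5     86  Spring
6    Sara        1     77  Summer
2     Tom        4     64  Spring
3    Sara        3     58  Summer
1     Fay        6     54  Spring
7     Fay        6     49  Summer
take 6 rows with largest credits:
  student  credits  score    term
1     Fay        6     54  Spring
7     Fay        6     49  Summer
0    Sara        5     86  Spring
4     Uma        4     89  Spring
2     Tom        4     64  Spring
3    Sara        3     58  Summer
Finally, sum of column 'credits' = 28.

28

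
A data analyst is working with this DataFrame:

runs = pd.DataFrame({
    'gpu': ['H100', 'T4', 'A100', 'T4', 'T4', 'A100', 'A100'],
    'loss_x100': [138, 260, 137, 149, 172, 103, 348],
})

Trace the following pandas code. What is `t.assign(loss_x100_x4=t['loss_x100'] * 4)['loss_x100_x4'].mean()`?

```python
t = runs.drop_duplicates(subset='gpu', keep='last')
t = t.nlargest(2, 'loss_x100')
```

drop duplicate gpu (keep=last):
    gpu  loss_x100
0  H100        138
4    T4        172
6  A100        348
take 2 rows with largest loss_x100:
    gpu  loss_x100
6  A100        348
4    T4        172
add column loss_x100_x4 = t['loss_x100'] * 4:
    gpu  loss_x100  loss_x100_x4
6  A100        348          1392
4    T4        172           688

1040.0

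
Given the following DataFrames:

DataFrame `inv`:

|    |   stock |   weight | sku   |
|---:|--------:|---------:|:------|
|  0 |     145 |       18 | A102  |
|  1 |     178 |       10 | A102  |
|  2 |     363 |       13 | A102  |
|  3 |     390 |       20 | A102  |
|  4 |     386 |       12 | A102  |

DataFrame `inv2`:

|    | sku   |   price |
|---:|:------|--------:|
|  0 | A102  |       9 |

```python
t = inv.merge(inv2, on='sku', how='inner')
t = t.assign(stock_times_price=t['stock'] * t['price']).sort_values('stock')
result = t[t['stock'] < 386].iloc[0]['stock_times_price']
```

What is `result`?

1305

merge on 'sku' (how='inner') → 5 rows:
   stock  weight   sku  price
0    145      18  A102      9
1    178      10  A102      9
2    363      13  A102      9
3    390      20  A102      9
4    386      12  A102      9
add column stock_times_price = t['stock'] * t['price']:
   stock  weight   sku  price  stock_times_price
0    145      18  A102      9               1305
1    178      10  A102      9               1602
2    363      13  A102      9               3267
3    390      20  A102      9               3510
4    386      12  A102      9               3474
sort by stock:
   stock  weight   sku  price  stock_times_price
0    145      18  A102      9               1305
1    178      10  A102      9               1602
2    363      13  A102      9               3267
4    386      12  A102      9               3474
3    390      20  A102      9               3510
filter rows where stock < 386:
   stock  weight   sku  price  stock_times_price
0    145      18  A102      9               1305
1    178      10  A102      9               1602
2    363      13  A102      9               3267
Reading off the value at position 0, column 'stock_times_price', we get 1305.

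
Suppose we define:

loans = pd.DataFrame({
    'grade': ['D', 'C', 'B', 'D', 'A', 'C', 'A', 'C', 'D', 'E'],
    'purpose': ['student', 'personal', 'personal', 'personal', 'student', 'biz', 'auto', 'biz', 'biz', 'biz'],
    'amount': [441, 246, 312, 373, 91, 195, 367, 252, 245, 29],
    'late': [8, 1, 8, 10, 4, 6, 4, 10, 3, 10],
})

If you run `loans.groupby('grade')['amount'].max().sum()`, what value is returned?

group by grade, max of amount:
grade
A    367
B    312
C    252
D    441
E     29
Name: amount, dtype: int64
Hence 1401.

1401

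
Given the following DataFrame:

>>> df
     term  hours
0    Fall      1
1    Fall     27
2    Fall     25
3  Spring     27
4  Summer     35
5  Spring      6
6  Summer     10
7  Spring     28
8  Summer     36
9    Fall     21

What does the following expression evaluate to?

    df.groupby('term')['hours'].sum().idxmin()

Spring

group by term, sum of hours:
term
Fall      74
Spring    61
Summer    81
Name: hours, dtype: int64
Taking the label with the smallest value gives Spring.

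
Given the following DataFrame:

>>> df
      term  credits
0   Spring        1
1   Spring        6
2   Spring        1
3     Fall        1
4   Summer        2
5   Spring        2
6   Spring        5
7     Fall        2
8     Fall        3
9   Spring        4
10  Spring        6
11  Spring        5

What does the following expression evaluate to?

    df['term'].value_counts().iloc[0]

value_counts of term:
term
Spring    8
Fall      3
Summer    1
Name: count, dtype: int64
Reading off the value at position 0, we get 8.

8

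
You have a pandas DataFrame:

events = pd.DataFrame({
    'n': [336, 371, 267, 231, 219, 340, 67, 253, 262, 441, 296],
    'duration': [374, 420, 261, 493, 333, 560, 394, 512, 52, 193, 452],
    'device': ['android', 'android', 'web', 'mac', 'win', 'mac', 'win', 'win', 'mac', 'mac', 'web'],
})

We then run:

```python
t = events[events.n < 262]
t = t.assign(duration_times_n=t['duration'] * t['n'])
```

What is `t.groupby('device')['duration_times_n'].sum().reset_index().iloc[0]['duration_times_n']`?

filter rows where n < 262:
     n  duration device
3  231       493    mac
4  219       333    win
6   67       394    win
7  253       512    win
add column duration_times_n = t['duration'] * t['n']:
     n  duration device  duration_times_n
3  231       493    mac            113883
4  219       333    win             72927
6   67       394    win             26398
7  253       512    win            129536
group by device, sum of duration_times_n:
device
mac    113883
win    228861
Name: duration_times_n, dtype: int64
reset_index():
  device  duration_times_n
0    mac            113883
1    win            228861
Reading off the value at position 0, column 'duration_times_n', we get 113883.

113883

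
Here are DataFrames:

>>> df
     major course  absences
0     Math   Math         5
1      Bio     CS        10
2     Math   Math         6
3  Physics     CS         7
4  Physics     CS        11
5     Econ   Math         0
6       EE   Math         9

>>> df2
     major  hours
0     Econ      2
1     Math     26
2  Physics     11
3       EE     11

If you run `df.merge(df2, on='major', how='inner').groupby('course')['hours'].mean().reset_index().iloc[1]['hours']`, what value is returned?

merge on 'major' (how='inner') → 6 rows:
     major course  absences  hours
0     Math   Math         5     26
1     Math   Math         6     26
2  Physics     CS         7     11
3  Physics     CS        11     11
4     Econ   Math         0      2
5       EE   Math         9     11
group by course, mean of hours:
course
CS      11.00
Math    16.25
Name: hours, dtype: float64
reset_index():
  course  hours
0     CS  11.00
1   Math  16.25
Reading off the value at position 1, column 'hours', we get 16.25.

16.25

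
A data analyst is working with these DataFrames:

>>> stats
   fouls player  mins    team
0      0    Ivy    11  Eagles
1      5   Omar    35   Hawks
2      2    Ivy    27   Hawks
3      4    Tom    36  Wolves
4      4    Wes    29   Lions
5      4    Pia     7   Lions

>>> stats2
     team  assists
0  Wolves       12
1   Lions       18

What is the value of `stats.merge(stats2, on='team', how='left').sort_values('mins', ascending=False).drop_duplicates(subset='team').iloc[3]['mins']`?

merge on 'team' (how='left') → 6 rows:
   fouls player  mins    team  assists
0      0    Ivy    11  Eagles      NaN
1      5   Omar    35   Hawks      NaN
2      2    Ivy    27   Hawks      NaN
3      4    Tom    36  Wolves     12.0
4      4    Wes    29   Lions     18.0
5      4    Pia     7   Lions     18.0
sort by mins descending:
   fouls player  mins    team  assists
3      4    Tom    36  Wolves     12.0
1      5   Omar    35   Hawks      NaN
4      4    Wes    29   Lions     18.0
2      2    Ivy    27   Hawks      NaN
0      0    Ivy    11  Eagles      NaN
5      4    Pia     7   Lions     18.0
drop duplicate team (keep=first):
   fouls player  mins    team  assists
3      4    Tom    36  Wolves     12.0
1      5   Omar    35   Hawks      NaN
4      4    Wes    29   Lions     18.0
0      0    Ivy    11  Eagles      NaN
The value at position 3, column 'mins' is 11.

11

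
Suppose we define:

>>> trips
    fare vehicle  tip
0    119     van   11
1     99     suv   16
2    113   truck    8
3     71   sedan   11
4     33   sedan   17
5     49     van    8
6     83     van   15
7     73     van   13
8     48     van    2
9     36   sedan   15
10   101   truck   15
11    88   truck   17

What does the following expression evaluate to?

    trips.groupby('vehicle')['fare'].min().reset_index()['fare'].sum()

group by vehicle, min of fare:
vehicle
sedan    33
suv      99
truck    88
van      48
Name: fare, dtype: int64
reset_index():
  vehicle  fare
0   sedan    33
1     suv    99
2   truck    88
3     van    48

268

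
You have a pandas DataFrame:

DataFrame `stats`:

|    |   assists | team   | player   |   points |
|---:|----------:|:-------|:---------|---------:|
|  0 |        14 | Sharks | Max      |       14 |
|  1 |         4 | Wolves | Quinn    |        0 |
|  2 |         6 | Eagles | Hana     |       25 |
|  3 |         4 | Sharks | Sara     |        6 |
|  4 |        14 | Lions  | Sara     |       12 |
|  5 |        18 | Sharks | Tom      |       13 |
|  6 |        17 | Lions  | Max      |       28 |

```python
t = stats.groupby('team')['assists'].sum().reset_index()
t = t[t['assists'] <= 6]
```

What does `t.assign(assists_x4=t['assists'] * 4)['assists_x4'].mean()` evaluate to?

group by team, sum of assists:
team
Eagles     6
Lions     31
Sharks    36
Wolves     4
Name: assists, dtype: int64
reset_index():
     team  assists
0  Eagles        6
1   Lions       31
2  Sharks       36
3  Wolves        4
filter rows where assists <= 6:
     team  assists
0  Eagles        6
3  Wolves        4
add column assists_x4 = t['assists'] * 4:
     team  assists  assists_x4
0  Eagles        6          24
3  Wolves        4          16

20.0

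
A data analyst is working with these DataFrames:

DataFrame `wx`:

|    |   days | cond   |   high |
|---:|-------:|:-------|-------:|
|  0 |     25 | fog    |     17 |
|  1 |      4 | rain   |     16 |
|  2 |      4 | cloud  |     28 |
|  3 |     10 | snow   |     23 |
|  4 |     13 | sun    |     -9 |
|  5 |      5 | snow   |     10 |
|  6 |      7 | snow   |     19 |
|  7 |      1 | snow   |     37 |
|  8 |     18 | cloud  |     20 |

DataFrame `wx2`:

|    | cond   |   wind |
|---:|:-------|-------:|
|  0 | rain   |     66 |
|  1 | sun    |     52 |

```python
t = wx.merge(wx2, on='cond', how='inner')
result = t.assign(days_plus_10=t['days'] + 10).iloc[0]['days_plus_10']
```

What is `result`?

14

merge on 'cond' (how='inner') → 2 rows:
   days  cond  high  wind
0     4  rain    16    66
1    13   sun    -9    52
add column days_plus_10 = t['days'] + 10:
   days  cond  high  wind  days_plus_10
0     4  rain    16    66            14
1    13   sun    -9    52            23
Hence 14.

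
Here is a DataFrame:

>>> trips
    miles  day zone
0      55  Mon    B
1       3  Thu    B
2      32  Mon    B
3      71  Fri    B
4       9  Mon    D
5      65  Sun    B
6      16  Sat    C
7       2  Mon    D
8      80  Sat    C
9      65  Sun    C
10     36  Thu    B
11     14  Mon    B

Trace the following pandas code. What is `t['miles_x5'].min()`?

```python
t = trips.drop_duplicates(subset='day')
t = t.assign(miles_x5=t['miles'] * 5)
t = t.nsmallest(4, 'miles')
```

15

drop duplicate day (keep=first):
   miles  day zone
0     55  Mon    B
1      3  Thu    B
3     71  Fri    B
5     65  Sun    B
6     16  Sat    C
add column miles_x5 = t['miles'] * 5:
   miles  day zone  miles_x5
0     55  Mon    B       275
1      3  Thu    B        15
3     71  Fri    B       355
5     65  Sun    B       325
6     16  Sat    C        80
take 4 rows with smallest miles:
   miles  day zone  miles_x5
1      3  Thu    B        15
6     16  Sat    C        80
0     55  Mon    B       275
5     65  Sun    B       325
Reading off the min of column 'miles_x5', we get 15.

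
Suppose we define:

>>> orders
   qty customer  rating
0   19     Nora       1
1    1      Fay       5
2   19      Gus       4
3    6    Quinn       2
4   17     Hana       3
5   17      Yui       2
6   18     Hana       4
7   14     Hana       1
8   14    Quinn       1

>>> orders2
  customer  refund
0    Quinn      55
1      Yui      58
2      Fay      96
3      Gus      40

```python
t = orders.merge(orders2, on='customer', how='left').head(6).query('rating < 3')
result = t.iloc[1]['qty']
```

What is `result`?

merge on 'customer' (how='left') → 9 rows:
   qty customer  rating  refund
0   19     Nora       1     NaN
1    1      Fay       5    96.0
2   19      Gus       4    40.0
3    6    Quinn       2    55.0
4   17     Hana       3     NaN
5   17      Yui       2    58.0
6   18     Hana       4     NaN
7   14     Hana       1     NaN
8   14    Quinn       1    55.0
take first 6 rows:
   qty customer  rating  refund
0   19     Nora       1     NaN
1    1      Fay       5    96.0
2   19      Gus       4    40.0
3    6    Quinn       2    55.0
4   17     Hana       3     NaN
5   17      Yui       2    58.0
filter rows where rating < 3:
   qty customer  rating  refund
0   19     Nora       1     NaN
3    6    Quinn       2    55.0
5   17      Yui       2    58.0
The value at position 1, column 'qty' is 6.

6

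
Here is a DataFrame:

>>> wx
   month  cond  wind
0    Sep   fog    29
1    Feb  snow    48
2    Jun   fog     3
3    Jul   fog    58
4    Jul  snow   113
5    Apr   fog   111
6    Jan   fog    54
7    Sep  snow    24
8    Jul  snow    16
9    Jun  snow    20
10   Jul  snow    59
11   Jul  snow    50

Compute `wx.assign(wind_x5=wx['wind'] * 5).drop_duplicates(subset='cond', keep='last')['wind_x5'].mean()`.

add column wind_x5 = wx['wind'] * 5:
   month  cond  wind  wind_x5
0    Sep   fog    29      145
1    Feb  snow    48      240
2    Jun   fog     3       15
3    Jul   fog    58      290
4    Jul  snow   113      565
5    Apr   fog   111      555
6    Jan   fog    54      270
7    Sep  snow    24      120
8    Jul  snow    16       80
9    Jun  snow    20      100
10   Jul  snow    59      295
11   Jul  snow    50      250
drop duplicate cond (keep=last):
   month  cond  wind  wind_x5
6    Jan   fog    54      270
11   Jul  snow    50      250
Taking the mean of column 'wind_x5' gives 260.0.

260.0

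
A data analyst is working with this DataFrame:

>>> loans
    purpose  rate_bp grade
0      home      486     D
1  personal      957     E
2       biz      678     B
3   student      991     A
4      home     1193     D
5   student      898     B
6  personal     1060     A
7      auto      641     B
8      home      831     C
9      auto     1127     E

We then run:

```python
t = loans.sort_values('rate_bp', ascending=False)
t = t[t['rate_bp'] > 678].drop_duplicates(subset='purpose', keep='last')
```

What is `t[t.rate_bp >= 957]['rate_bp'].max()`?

1127

sort by rate_bp descending:
    purpose  rate_bp grade
4      home     1193     D
9      auto     1127     E
6  personal     1060     A
3   student      991     A
1  personal      957     E
5   student      898     B
8      home      831     C
2       biz      678     B
7      auto      641     B
0      home      486     D
filter rows where rate_bp > 678:
    purpose  rate_bp grade
4      home     1193     D
9      auto     1127     E
6  personal     1060     A
3   student      991     A
1  personal      957     E
5   student      898     B
8      home      831     C
drop duplicate purpose (keep=last):
    purpose  rate_bp grade
9      auto     1127     E
1  personal      957     E
5   student      898     B
8      home      831     C
filter rows where rate_bp >= 957:
    purpose  rate_bp grade
9      auto     1127     E
1  personal      957     E
Finally, max of column 'rate_bp' = 1127.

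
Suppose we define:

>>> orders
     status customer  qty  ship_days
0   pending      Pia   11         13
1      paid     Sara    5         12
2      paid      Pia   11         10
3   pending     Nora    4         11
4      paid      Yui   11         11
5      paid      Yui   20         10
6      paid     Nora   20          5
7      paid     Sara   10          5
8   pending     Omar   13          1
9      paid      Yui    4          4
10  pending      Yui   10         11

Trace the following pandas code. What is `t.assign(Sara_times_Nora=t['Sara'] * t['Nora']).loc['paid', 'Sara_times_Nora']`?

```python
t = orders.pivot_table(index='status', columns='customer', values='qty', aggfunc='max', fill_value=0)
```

200

pivot: rows=status, cols=customer, max(qty):
customer  Nora  Omar  Pia  Sara  Yui
status                              
paid        20     0   11    10   20
pending      4    13   11     0   10
add column Sara_times_Nora = t['Sara'] * t['Nora']:
customer  Nora  Omar  Pia  Sara  Yui  Sara_times_Nora
status                                               
paid        20     0   11    10   20              200
pending      4    13   11     0   10                0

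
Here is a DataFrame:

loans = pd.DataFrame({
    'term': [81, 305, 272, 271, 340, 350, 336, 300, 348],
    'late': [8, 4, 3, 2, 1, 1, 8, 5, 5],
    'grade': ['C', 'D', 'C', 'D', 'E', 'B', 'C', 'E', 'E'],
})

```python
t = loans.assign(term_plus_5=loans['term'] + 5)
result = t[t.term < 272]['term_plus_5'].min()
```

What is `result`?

86

add column term_plus_5 = loans['term'] + 5:
   term  late grade  term_plus_5
0    81     8     C           86
1   305     4     D          310
2   272     3     C          277
3   271     2     D          276
4   340     1     E          345
5   350     1     B          355
6   336     8     C          341
7   300     5     E          305
8   348     5     E          353
filter rows where term < 272:
   term  late grade  term_plus_5
0    81     8     C           86
3   271     2     D          276
Hence 86.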